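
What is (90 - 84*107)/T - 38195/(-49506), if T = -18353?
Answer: 1141497223/908583618 ≈ 1.2563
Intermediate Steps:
(90 - 84*107)/T - 38195/(-49506) = (90 - 84*107)/(-18353) - 38195/(-49506) = (90 - 8988)*(-1/18353) - 38195*(-1/49506) = -8898*(-1/18353) + 38195/49506 = 8898/18353 + 38195/49506 = 1141497223/908583618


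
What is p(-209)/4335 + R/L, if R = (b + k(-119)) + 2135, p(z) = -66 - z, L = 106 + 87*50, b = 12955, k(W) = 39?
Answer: 66221423/19316760 ≈ 3.4282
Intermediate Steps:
L = 4456 (L = 106 + 4350 = 4456)
R = 15129 (R = (12955 + 39) + 2135 = 12994 + 2135 = 15129)
p(-209)/4335 + R/L = (-66 - 1*(-209))/4335 + 15129/4456 = (-66 + 209)*(1/4335) + 15129*(1/4456) = 143*(1/4335) + 15129/4456 = 143/4335 + 15129/4456 = 66221423/19316760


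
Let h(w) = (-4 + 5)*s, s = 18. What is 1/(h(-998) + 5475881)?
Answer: 1/5475899 ≈ 1.8262e-7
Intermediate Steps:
h(w) = 18 (h(w) = (-4 + 5)*18 = 1*18 = 18)
1/(h(-998) + 5475881) = 1/(18 + 5475881) = 1/5475899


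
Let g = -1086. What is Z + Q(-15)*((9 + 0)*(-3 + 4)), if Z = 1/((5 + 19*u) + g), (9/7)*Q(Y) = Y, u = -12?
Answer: -137446/1309 ≈ -105.00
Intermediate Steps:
Q(Y) = 7*Y/9
Z = -1/1309 (Z = 1/((5 + 19*(-12)) - 1086) = 1/((5 - 228) - 1086) = 1/(-223 - 1086) = 1/(-1309) = -1/1309 ≈ -0.00076394)
Z + Q(-15)*((9 + 0)*(-3 + 4)) = -1/1309 + ((7/9)*(-15))*((9 + 0)*(-3 + 4)) = -1/1309 - 105 = -137446/1309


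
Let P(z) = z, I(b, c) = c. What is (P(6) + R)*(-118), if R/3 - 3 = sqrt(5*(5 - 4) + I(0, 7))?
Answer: -1770 - 708*sqrt(3) ≈ -2996.3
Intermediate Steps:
R = 9 + 6*sqrt(3) (R = 9 + 3*sqrt(5*(5 - 4) + 7) = 9 + 3*sqrt(5*1 + 7) = 9 + 3*sqrt(5 + 7) = 9 + 3*sqrt(12) = 9 + 3*(2*sqrt(3)) = 9 + 6*sqrt(3) ≈ 19.392)
(P(6) + R)*(-118) = (6 + (9 + 6*sqrt(3)))*(-118) = (15 + 6*sqrt(3))*(-118) = -1770 - 708*sqrt(3)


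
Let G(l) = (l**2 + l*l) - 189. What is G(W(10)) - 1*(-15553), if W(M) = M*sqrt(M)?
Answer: 17364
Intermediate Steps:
W(M) = M**(3/2)
G(l) = -189 + 2*l**2 (G(l) = (l**2 + l**2) - 189 = 2*l**2 - 189 = -189 + 2*l**2)
G(W(10)) - 1*(-15553) = (-189 + 2*(10**(3/2))**2) - 1*(-15553) = (-189 + 2*(10*sqrt(10))**2) + 15553 = (-189 + 2*1000) + 15553 = (-189 + 2000) + 15553 = 1811 + 15553 = 17364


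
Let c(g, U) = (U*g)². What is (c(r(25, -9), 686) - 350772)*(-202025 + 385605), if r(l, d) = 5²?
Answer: 53930613826240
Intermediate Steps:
r(l, d) = 25
c(g, U) = U²*g²
(c(r(25, -9), 686) - 350772)*(-202025 + 385605) = (686²*25² - 350772)*(-202025 + 385605) = (470596*625 - 350772)*183580 = (294122500 - 350772)*183580 = 293771728*183580 = 53930613826240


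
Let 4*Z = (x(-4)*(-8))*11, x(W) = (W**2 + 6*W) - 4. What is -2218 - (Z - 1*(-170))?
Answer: -2652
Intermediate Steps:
x(W) = -4 + W**2 + 6*W
Z = 264 (Z = (((-4 + (-4)**2 + 6*(-4))*(-8))*11)/4 = (((-4 + 16 - 24)*(-8))*11)/4 = (-12*(-8)*11)/4 = (96*11)/4 = (1/4)*1056 = 264)
-2218 - (Z - 1*(-170)) = -2218 - (264 - 1*(-170)) = -2218 - (264 + 170) = -2218 - 1*434 = -2218 - 434 = -2652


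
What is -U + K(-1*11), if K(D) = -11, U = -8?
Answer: -3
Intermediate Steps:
-U + K(-1*11) = -1*(-8) - 11 = 8 - 11 = -3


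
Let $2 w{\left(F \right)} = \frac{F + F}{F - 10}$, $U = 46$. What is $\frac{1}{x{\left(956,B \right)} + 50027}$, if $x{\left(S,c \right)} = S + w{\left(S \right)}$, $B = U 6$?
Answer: $\frac{473}{24115437} \approx 1.9614 \cdot 10^{-5}$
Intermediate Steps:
$B = 276$ ($B = 46 \cdot 6 = 276$)
$w{\left(F \right)} = \frac{F}{-10 + F}$ ($w{\left(F \right)} = \frac{\left(F + F\right) \frac{1}{F - 10}}{2} = \frac{2 F \frac{1}{-10 + F}}{2} = \frac{F}{-10 + F}$)
$x{\left(S,c \right)} = S + \frac{S}{-10 + S}$
$\frac{1}{x{\left(956,B \right)} + 50027} = \frac{1}{\frac{956 \left(-9 + 956\right)}{-10 + 956} + 50027} = \frac{1}{956 \cdot \frac{1}{946} \cdot 947 + 50027} = \frac{1}{\frac{452666}{473} + 50027} = \frac{1}{\frac{24115437}{473}} = \frac{473}{24115437}$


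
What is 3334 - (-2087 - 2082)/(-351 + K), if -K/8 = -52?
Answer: 220879/65 ≈ 3398.1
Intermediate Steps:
K = 416 (K = -8*(-52) = 416)
3334 - (-2087 - 2082)/(-351 + K) = 3334 - (-2087 - 2082)/(-351 + 416) = 3334 - (-4169)/65 = 3334 - 1*(-4169/65) = 3334 + 4169/65 = 220879/65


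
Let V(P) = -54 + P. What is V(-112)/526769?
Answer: -166/526769 ≈ -0.00031513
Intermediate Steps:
V(-112)/526769 = (-54 - 112)/526769 = -166*1/526769 = -166/526769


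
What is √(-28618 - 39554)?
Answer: 2*I*√17043 ≈ 261.1*I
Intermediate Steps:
√(-28618 - 39554) = √(-68172) = 2*I*√17043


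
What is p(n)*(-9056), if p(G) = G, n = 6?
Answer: -54336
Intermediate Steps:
p(n)*(-9056) = 6*(-9056) = -54336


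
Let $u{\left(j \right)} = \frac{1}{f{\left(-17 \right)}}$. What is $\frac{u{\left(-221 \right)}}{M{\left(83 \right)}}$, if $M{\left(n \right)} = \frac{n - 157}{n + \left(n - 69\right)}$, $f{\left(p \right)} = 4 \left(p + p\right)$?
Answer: $\frac{97}{10064} \approx 0.0096383$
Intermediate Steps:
$f{\left(p \right)} = 8 p$ ($f{\left(p \right)} = 4 \cdot 2 p = 8 p$)
$u{\left(j \right)} = - \frac{1}{136}$ ($u{\left(j \right)} = \frac{1}{8 \left(-17\right)} = \frac{1}{-136} = - \frac{1}{136}$)
$M{\left(n \right)} = \frac{-157 + n}{-69 + 2 n}$ ($M{\left(n \right)} = \frac{-157 + n}{n + \left(-69 + n\right)} = \frac{-157 + n}{-69 + 2 n}$)
$\frac{u{\left(-221 \right)}}{M{\left(83 \right)}} = - \frac{1}{136 \frac{-157 + 83}{-69 + 2 \cdot 83}} = - \frac{1}{136 \frac{1}{-69 + 166} \left(-74\right)} = - \frac{1}{136 \cdot \frac{1}{97} \left(-74\right)} = - \frac{1}{136 \left(- \frac{74}{97}\right)} = \left(- \frac{1}{136}\right) \left(- \frac{97}{74}\right) = \frac{97}{10064}$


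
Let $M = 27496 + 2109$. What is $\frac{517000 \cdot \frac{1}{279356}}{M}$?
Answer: $\frac{2350}{37592429} \approx 6.2513 \cdot 10^{-5}$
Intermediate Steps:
$M = 29605$
$\frac{517000 \cdot \frac{1}{279356}}{M} = \frac{517000 \cdot \frac{1}{279356}}{29605} = 517000 \cdot \frac{1}{279356} \cdot \frac{1}{29605} = \frac{11750}{6349} \cdot \frac{1}{29605} = \frac{2350}{37592429}$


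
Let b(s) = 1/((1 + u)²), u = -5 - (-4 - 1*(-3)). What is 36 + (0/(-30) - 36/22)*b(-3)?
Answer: 394/11 ≈ 35.818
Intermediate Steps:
u = -4 (u = -5 - (-4 + 3) = -5 - 1*(-1) = -5 + 1 = -4)
b(s) = ⅑ (b(s) = 1/((1 - 4)²) = 1/((-3)²) = 1/9 = ⅑)
36 + (0/(-30) - 36/22)*b(-3) = 36 + (0/(-30) - 36/22)*(⅑) = 36 + (0*(-1/30) - 36*1/22)*(⅑) = 36 + (0 - 18/11)*(⅑) = 36 - 18/11*⅑ = 36 - 2/11 = 394/11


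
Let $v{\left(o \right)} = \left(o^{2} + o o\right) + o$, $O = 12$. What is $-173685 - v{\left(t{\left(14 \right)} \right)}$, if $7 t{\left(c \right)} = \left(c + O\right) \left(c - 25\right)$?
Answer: $- \frac{8672155}{49} \approx -1.7698 \cdot 10^{5}$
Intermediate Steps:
$t{\left(c \right)} = \frac{\left(-25 + c\right) \left(12 + c\right)}{7}$ ($t{\left(c \right)} = \frac{\left(c + 12\right) \left(c - 25\right)}{7} = \frac{\left(12 + c\right) \left(-25 + c\right)}{7} = \frac{\left(-25 + c\right) \left(12 + c\right)}{7}$)
$v{\left(o \right)} = o + 2 o^{2}$ ($v{\left(o \right)} = \left(o^{2} + o^{2}\right) + o = 2 o^{2} + o = o + 2 o^{2}$)
$-173685 - v{\left(t{\left(14 \right)} \right)} = -173685 - \left(- \frac{300}{7} - 26 + \frac{14^{2}}{7}\right) \left(1 + 2 \left(- \frac{300}{7} - 26 + \frac{14^{2}}{7}\right)\right) = -173685 - \left(- \frac{300}{7} - 26 + \frac{1}{7} \cdot 196\right) \left(1 + 2 \left(- \frac{300}{7} - 26 + \frac{1}{7} \cdot 196\right)\right) = -173685 - \left(- \frac{300}{7} - 26 + 28\right) \left(1 + 2 \left(- \frac{300}{7} - 26 + 28\right)\right) = -173685 - - \frac{286 \left(1 + 2 \left(- \frac{286}{7}\right)\right)}{7} = -173685 - - \frac{286 \left(1 - \frac{572}{7}\right)}{7} = -173685 - \left(- \frac{286}{7}\right) \left(- \frac{565}{7}\right) = -173685 - \frac{161590}{49} = - \frac{8672155}{49}$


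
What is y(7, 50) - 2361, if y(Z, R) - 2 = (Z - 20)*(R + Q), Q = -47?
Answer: -2398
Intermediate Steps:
y(Z, R) = 2 + (-47 + R)*(-20 + Z) (y(Z, R) = 2 + (Z - 20)*(R - 47) = 2 + (-20 + Z)*(-47 + R) = 2 + (-47 + R)*(-20 + Z))
y(7, 50) - 2361 = (942 - 47*7 - 20*50 + 50*7) - 2361 = (942 - 329 - 1000 + 350) - 2361 = -37 - 2361 = -2398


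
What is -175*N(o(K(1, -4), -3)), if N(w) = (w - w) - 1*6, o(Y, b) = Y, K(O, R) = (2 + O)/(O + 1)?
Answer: 1050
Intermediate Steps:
K(O, R) = (2 + O)/(1 + O)
N(w) = -6 (N(w) = 0 - 6 = -6)
-175*N(o(K(1, -4), -3)) = -175*(-6) = 1050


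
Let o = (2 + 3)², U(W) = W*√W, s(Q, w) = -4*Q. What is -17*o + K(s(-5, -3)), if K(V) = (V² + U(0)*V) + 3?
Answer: -22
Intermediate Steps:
U(W) = W^(3/2)
o = 25 (o = 5² = 25)
K(V) = 3 + V² (K(V) = (V² + 0^(3/2)*V) + 3 = (V² + 0*V) + 3 = (V² + 0) + 3 = V² + 3 = 3 + V²)
-17*o + K(s(-5, -3)) = -17*25 + (3 + (-4*(-5))²) = -425 + (3 + 20²) = -425 + (3 + 400) = -425 + 403 = -22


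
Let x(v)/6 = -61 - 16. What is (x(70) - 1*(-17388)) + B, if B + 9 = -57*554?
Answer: -14661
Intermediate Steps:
x(v) = -462 (x(v) = 6*(-61 - 16) = 6*(-77) = -462)
B = -31587 (B = -9 - 57*554 = -9 - 31578 = -31587)
(x(70) - 1*(-17388)) + B = (-462 - 1*(-17388)) - 31587 = (-462 + 17388) - 31587 = 16926 - 31587 = -14661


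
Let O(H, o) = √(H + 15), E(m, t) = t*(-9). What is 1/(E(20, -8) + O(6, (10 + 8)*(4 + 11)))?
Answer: 24/1721 - √21/5163 ≈ 0.013058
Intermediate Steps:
E(m, t) = -9*t
O(H, o) = √(15 + H)
1/(E(20, -8) + O(6, (10 + 8)*(4 + 11))) = 1/(-9*(-8) + √(15 + 6)) = 1/(72 + √21)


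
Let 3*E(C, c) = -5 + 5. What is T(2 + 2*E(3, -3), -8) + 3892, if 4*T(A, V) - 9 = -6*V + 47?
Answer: 3918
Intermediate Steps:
E(C, c) = 0 (E(C, c) = (-5 + 5)/3 = (1/3)*0 = 0)
T(A, V) = 14 - 3*V/2 (T(A, V) = 9/4 + (-6*V + 47)/4 = 9/4 + (47 - 6*V)/4 = 9/4 + (47/4 - 3*V/2) = 14 - 3*V/2)
T(2 + 2*E(3, -3), -8) + 3892 = (14 - 3/2*(-8)) + 3892 = (14 + 12) + 3892 = 26 + 3892 = 3918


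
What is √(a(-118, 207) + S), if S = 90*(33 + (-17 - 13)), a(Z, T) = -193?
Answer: √77 ≈ 8.7750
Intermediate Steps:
S = 270 (S = 90*(33 - 30) = 90*3 = 270)
√(a(-118, 207) + S) = √(-193 + 270) = √77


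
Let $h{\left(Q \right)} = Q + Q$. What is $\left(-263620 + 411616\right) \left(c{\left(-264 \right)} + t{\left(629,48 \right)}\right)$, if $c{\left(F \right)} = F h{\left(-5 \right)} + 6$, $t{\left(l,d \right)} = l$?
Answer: $484686900$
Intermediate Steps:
$h{\left(Q \right)} = 2 Q$
$c{\left(F \right)} = 6 - 10 F$ ($c{\left(F \right)} = F 2 \left(-5\right) + 6 = F \left(-10\right) + 6 = - 10 F + 6 = 6 - 10 F$)
$\left(-263620 + 411616\right) \left(c{\left(-264 \right)} + t{\left(629,48 \right)}\right) = \left(-263620 + 411616\right) \left(\left(6 - -2640\right) + 629\right) = 147996 \left(\left(6 + 2640\right) + 629\right) = 147996 \left(2646 + 629\right) = 147996 \cdot 3275 = 484686900$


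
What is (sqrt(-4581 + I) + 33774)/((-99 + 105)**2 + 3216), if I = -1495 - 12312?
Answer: 5629/542 + I*sqrt(4597)/1626 ≈ 10.386 + 0.041698*I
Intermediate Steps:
I = -13807
(sqrt(-4581 + I) + 33774)/((-99 + 105)**2 + 3216) = (sqrt(-4581 - 13807) + 33774)/((-99 + 105)**2 + 3216) = (sqrt(-18388) + 33774)/(6**2 + 3216) = (2*I*sqrt(4597) + 33774)/(36 + 3216) = (33774 + 2*I*sqrt(4597))/3252 = (33774 + 2*I*sqrt(4597))*(1/3252) = 5629/542 + I*sqrt(4597)/1626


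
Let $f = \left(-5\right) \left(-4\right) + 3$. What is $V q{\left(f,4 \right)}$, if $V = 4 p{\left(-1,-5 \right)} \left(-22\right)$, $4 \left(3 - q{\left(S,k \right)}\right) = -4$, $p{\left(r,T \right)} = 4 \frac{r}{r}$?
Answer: $-1408$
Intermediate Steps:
$p{\left(r,T \right)} = 4$ ($p{\left(r,T \right)} = 4 \cdot 1 = 4$)
$f = 23$ ($f = 20 + 3 = 23$)
$q{\left(S,k \right)} = 4$ ($q{\left(S,k \right)} = 3 - -1 = 3 + 1 = 4$)
$V = -352$ ($V = 4 \cdot 4 \left(-22\right) = 16 \left(-22\right) = -352$)
$V q{\left(f,4 \right)} = \left(-352\right) 4 = -1408$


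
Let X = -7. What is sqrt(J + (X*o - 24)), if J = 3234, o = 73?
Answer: sqrt(2699) ≈ 51.952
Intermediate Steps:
sqrt(J + (X*o - 24)) = sqrt(3234 + (-7*73 - 24)) = sqrt(3234 + (-511 - 24)) = sqrt(3234 - 535) = sqrt(2699)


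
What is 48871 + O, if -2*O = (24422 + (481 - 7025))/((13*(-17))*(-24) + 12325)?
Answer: 861537920/17629 ≈ 48871.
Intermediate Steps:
O = -8939/17629 (O = -(24422 + (481 - 7025))/(2*((13*(-17))*(-24) + 12325)) = -(24422 - 6544)/(2*(-221*(-24) + 12325)) = -8939/(5304 + 12325) = -8939/17629 ≈ -0.50706)
48871 + O = 48871 - 8939/17629 = 861537920/17629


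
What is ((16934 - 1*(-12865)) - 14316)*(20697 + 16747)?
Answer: 579745452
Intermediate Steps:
((16934 - 1*(-12865)) - 14316)*(20697 + 16747) = ((16934 + 12865) - 14316)*37444 = (29799 - 14316)*37444 = 15483*37444 = 579745452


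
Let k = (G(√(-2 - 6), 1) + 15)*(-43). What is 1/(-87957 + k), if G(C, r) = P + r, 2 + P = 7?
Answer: -1/88860 ≈ -1.1254e-5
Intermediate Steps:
P = 5 (P = -2 + 7 = 5)
G(C, r) = 5 + r
k = -903 (k = ((5 + 1) + 15)*(-43) = (6 + 15)*(-43) = 21*(-43) = -903)
1/(-87957 + k) = 1/(-87957 - 903) = 1/(-88860) = -1/88860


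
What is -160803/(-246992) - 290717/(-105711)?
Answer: 88803419197/26109771312 ≈ 3.4012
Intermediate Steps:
-160803/(-246992) - 290717/(-105711) = -160803*(-1/246992) - 290717*(-1/105711) = 160803/246992 + 290717/105711 = 88803419197/26109771312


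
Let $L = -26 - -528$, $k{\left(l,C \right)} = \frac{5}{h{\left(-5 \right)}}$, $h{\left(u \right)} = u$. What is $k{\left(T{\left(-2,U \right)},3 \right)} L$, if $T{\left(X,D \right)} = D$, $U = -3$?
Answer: $-502$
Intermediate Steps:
$k{\left(l,C \right)} = -1$ ($k{\left(l,C \right)} = \frac{5}{-5} = 5 \left(- \frac{1}{5}\right) = -1$)
$L = 502$ ($L = -26 + 528 = 502$)
$k{\left(T{\left(-2,U \right)},3 \right)} L = \left(-1\right) 502 = -502$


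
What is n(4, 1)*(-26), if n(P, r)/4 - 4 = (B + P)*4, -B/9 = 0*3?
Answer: -2080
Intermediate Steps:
B = 0 (B = -0*3 = -9*0 = 0)
n(P, r) = 16 + 16*P (n(P, r) = 16 + 4*((0 + P)*4) = 16 + 4*(P*4) = 16 + 4*(4*P) = 16 + 16*P)
n(4, 1)*(-26) = (16 + 16*4)*(-26) = (16 + 64)*(-26) = 80*(-26) = -2080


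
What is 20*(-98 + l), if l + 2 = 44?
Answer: -1120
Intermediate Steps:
l = 42 (l = -2 + 44 = 42)
20*(-98 + l) = 20*(-98 + 42) = 20*(-56) = -1120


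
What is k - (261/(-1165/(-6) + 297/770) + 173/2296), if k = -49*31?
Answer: -17827909749/11725672 ≈ -1520.4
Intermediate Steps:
k = -1519
k - (261/(-1165/(-6) + 297/770) + 173/2296) = -1519 - (261/(-1165/(-6) + 297/770) + 173/2296) = -1519 - (261/(-1165*(-⅙) + 297*(1/770)) + 173*(1/2296)) = -1519 - (261/(1165/6 + 27/70) + 173/2296) = -1519 - (261/(20428/105) + 173/2296) = -1519 - (261*(105/20428) + 173/2296) = -1519 - (27405/20428 + 173/2296) = -1519 - 1*16613981/11725672 = -1519 - 16613981/11725672 = -17827909749/11725672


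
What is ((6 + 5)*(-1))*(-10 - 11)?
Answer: 231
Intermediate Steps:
((6 + 5)*(-1))*(-10 - 11) = (11*(-1))*(-21) = -11*(-21) = 231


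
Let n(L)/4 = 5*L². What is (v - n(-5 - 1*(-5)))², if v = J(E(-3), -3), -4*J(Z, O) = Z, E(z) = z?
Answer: 9/16 ≈ 0.56250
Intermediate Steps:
n(L) = 20*L² (n(L) = 4*(5*L²) = 20*L²)
J(Z, O) = -Z/4
v = ¾ (v = -¼*(-3) = ¾ ≈ 0.75000)
(v - n(-5 - 1*(-5)))² = (¾ - 20*(-5 - 1*(-5))²)² = (¾ - 20*(-5 + 5)²)² = (¾ - 20*0²)² = (¾ - 20*0)² = (¾ - 1*0)² = (¾ + 0)² = (¾)² = 9/16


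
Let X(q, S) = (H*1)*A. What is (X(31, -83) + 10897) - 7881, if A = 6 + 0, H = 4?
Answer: 3040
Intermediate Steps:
A = 6
X(q, S) = 24 (X(q, S) = (4*1)*6 = 4*6 = 24)
(X(31, -83) + 10897) - 7881 = (24 + 10897) - 7881 = 10921 - 7881 = 3040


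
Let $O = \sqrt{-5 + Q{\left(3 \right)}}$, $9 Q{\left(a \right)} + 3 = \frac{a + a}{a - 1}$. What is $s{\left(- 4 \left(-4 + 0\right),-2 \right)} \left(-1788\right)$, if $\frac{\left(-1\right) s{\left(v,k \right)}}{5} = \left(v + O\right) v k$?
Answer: $-4577280 - 286080 i \sqrt{5} \approx -4.5773 \cdot 10^{6} - 6.3969 \cdot 10^{5} i$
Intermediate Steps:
$Q{\left(a \right)} = - \frac{1}{3} + \frac{2 a}{9 \left(-1 + a\right)}$ ($Q{\left(a \right)} = - \frac{1}{3} + \frac{\left(a + a\right) \frac{1}{a - 1}}{9} = - \frac{1}{3} + \frac{2 a \frac{1}{-1 + a}}{9} = - \frac{1}{3} + \frac{2 a}{9 \left(-1 + a\right)}$)
$O = i \sqrt{5}$ ($O = \sqrt{-5 + \frac{3 - 3}{9 \left(-1 + 3\right)}} = \sqrt{-5 + \frac{3 - 3}{9 \cdot 2}} = \sqrt{-5 + \frac{1}{9} \cdot \frac{1}{2} \cdot 0} = \sqrt{-5 + 0} = \sqrt{-5} = i \sqrt{5} \approx 2.2361 i$)
$s{\left(v,k \right)} = - 5 k v \left(v + i \sqrt{5}\right)$ ($s{\left(v,k \right)} = - 5 \left(v + i \sqrt{5}\right) v k = - 5 \left(v + i \sqrt{5}\right) k v = - 5 k v \left(v + i \sqrt{5}\right)$)
$s{\left(- 4 \left(-4 + 0\right),-2 \right)} \left(-1788\right) = \left(-5\right) \left(-2\right) \left(- 4 \left(-4 + 0\right)\right) \left(- 4 \left(-4 + 0\right) + i \sqrt{5}\right) \left(-1788\right) = \left(-5\right) \left(-2\right) \left(\left(-4\right) \left(-4\right)\right) \left(\left(-4\right) \left(-4\right) + i \sqrt{5}\right) \left(-1788\right) = \left(-5\right) \left(-2\right) 16 \left(16 + i \sqrt{5}\right) \left(-1788\right) = \left(2560 + 160 i \sqrt{5}\right) \left(-1788\right) = -4577280 - 286080 i \sqrt{5}$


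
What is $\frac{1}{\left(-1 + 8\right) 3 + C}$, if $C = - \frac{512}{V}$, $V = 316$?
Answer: $\frac{79}{1531} \approx 0.0516$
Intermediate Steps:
$C = - \frac{128}{79}$ ($C = - \frac{512}{316} = \left(-512\right) \frac{1}{316} = - \frac{128}{79} \approx -1.6203$)
$\frac{1}{\left(-1 + 8\right) 3 + C} = \frac{1}{\left(-1 + 8\right) 3 - \frac{128}{79}} = \frac{1}{7 \cdot 3 - \frac{128}{79}} = \frac{1}{21 - \frac{128}{79}} = \frac{1}{\frac{1531}{79}} = \frac{79}{1531}$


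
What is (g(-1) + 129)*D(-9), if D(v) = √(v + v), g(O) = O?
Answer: 384*I*√2 ≈ 543.06*I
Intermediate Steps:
D(v) = √2*√v (D(v) = √(2*v) = √2*√v)
(g(-1) + 129)*D(-9) = (-1 + 129)*(√2*√(-9)) = 128*(√2*(3*I)) = 128*(3*I*√2) = 384*I*√2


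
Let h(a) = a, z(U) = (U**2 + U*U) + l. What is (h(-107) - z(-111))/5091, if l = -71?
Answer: -8226/1697 ≈ -4.8474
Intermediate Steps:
z(U) = -71 + 2*U**2 (z(U) = (U**2 + U*U) - 71 = (U**2 + U**2) - 71 = 2*U**2 - 71 = -71 + 2*U**2)
(h(-107) - z(-111))/5091 = (-107 - (-71 + 2*(-111)**2))/5091 = (-107 - (-71 + 2*12321))*(1/5091) = (-107 - (-71 + 24642))*(1/5091) = (-107 - 1*24571)*(1/5091) = (-107 - 24571)*(1/5091) = -24678*1/5091 = -8226/1697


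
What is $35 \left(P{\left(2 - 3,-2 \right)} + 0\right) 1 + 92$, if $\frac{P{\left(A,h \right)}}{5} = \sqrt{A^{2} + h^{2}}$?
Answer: $92 + 175 \sqrt{5} \approx 483.31$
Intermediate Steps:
$P{\left(A,h \right)} = 5 \sqrt{A^{2} + h^{2}}$
$35 \left(P{\left(2 - 3,-2 \right)} + 0\right) 1 + 92 = 35 \left(5 \sqrt{\left(2 - 3\right)^{2} + \left(-2\right)^{2}} + 0\right) 1 + 92 = 35 \left(5 \sqrt{\left(2 - 3\right)^{2} + 4} + 0\right) 1 + 92 = 35 \left(5 \sqrt{\left(-1\right)^{2} + 4} + 0\right) 1 + 92 = 35 \left(5 \sqrt{1 + 4} + 0\right) 1 + 92 = 35 \left(5 \sqrt{5} + 0\right) 1 + 92 = 35 \cdot 5 \sqrt{5} \cdot 1 + 92 = 35 \cdot 5 \sqrt{5} + 92 = 175 \sqrt{5} + 92 = 92 + 175 \sqrt{5}$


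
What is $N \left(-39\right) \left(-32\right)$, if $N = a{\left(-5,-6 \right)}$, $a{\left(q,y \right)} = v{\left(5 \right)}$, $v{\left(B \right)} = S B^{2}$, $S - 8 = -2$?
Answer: $187200$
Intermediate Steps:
$S = 6$ ($S = 8 - 2 = 6$)
$v{\left(B \right)} = 6 B^{2}$
$a{\left(q,y \right)} = 150$ ($a{\left(q,y \right)} = 6 \cdot 5^{2} = 6 \cdot 25 = 150$)
$N = 150$
$N \left(-39\right) \left(-32\right) = 150 \left(-39\right) \left(-32\right) = \left(-5850\right) \left(-32\right) = 187200$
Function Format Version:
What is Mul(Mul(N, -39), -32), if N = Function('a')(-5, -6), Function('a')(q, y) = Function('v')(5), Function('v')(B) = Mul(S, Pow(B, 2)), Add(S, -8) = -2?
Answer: 187200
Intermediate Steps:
S = 6 (S = Add(8, -2) = 6)
Function('v')(B) = Mul(6, Pow(B, 2))
Function('a')(q, y) = 150 (Function('a')(q, y) = Mul(6, Pow(5, 2)) = Mul(6, 25) = 150)
N = 150
Mul(Mul(N, -39), -32) = Mul(Mul(150, -39), -32) = Mul(-5850, -32) = 187200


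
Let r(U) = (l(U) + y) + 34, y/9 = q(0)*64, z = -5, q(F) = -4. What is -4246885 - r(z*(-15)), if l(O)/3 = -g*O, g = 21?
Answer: -4239890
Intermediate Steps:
l(O) = -63*O (l(O) = 3*(-21*O) = -63*O)
y = -2304 (y = 9*(-4*64) = 9*(-256) = -2304)
r(U) = -2270 - 63*U (r(U) = (-63*U - 2304) + 34 = (-2304 - 63*U) + 34 = -2270 - 63*U)
-4246885 - r(z*(-15)) = -4246885 - (-2270 - (-315)*(-15)) = -4246885 - (-2270 - 63*75) = -4246885 - (-2270 - 4725) = -4246885 - 1*(-6995) = -4246885 + 6995 = -4239890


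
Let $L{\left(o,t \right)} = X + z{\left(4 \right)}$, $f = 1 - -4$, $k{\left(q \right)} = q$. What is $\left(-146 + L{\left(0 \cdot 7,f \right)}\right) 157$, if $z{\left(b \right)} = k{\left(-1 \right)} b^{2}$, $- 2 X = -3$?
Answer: $- \frac{50397}{2} \approx -25199.0$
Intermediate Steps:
$X = \frac{3}{2}$ ($X = \left(- \frac{1}{2}\right) \left(-3\right) = \frac{3}{2} \approx 1.5$)
$f = 5$ ($f = 1 + 4 = 5$)
$z{\left(b \right)} = - b^{2}$
$L{\left(o,t \right)} = - \frac{29}{2}$ ($L{\left(o,t \right)} = \frac{3}{2} - 4^{2} = \frac{3}{2} - 16 = - \frac{29}{2}$)
$\left(-146 + L{\left(0 \cdot 7,f \right)}\right) 157 = \left(-146 - \frac{29}{2}\right) 157 = \left(- \frac{321}{2}\right) 157 = - \frac{50397}{2}$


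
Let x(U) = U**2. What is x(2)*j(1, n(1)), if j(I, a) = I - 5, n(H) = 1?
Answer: -16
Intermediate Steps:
j(I, a) = -5 + I
x(2)*j(1, n(1)) = 2**2*(-5 + 1) = 4*(-4) = -16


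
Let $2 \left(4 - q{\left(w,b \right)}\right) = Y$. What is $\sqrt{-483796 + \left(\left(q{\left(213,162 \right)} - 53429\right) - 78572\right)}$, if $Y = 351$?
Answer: $\frac{i \sqrt{2463874}}{2} \approx 784.84 i$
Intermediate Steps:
$q{\left(w,b \right)} = - \frac{343}{2}$ ($q{\left(w,b \right)} = 4 - \frac{351}{2} = - \frac{343}{2}$)
$\sqrt{-483796 + \left(\left(q{\left(213,162 \right)} - 53429\right) - 78572\right)} = \sqrt{-483796 - \frac{264345}{2}} = \sqrt{- \frac{1231937}{2}} = \frac{i \sqrt{2463874}}{2}$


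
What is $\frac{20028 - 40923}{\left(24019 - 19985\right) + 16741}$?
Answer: $- \frac{1393}{1385} \approx -1.0058$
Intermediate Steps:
$\frac{20028 - 40923}{\left(24019 - 19985\right) + 16741} = - \frac{20895}{4034 + 16741} = - \frac{20895}{20775} = \left(-20895\right) \frac{1}{20775} = - \frac{1393}{1385}$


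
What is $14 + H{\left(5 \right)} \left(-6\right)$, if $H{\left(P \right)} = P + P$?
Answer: $-46$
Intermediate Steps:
$H{\left(P \right)} = 2 P$
$14 + H{\left(5 \right)} \left(-6\right) = 14 + 2 \cdot 5 \left(-6\right) = 14 + 10 \left(-6\right) = 14 - 60 = -46$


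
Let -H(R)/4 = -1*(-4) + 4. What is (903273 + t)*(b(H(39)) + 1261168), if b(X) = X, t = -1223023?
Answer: -403248236000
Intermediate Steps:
H(R) = -32 (H(R) = -4*(-1*(-4) + 4) = -4*(4 + 4) = -4*8 = -32)
(903273 + t)*(b(H(39)) + 1261168) = (903273 - 1223023)*(-32 + 1261168) = -319750*1261136 = -403248236000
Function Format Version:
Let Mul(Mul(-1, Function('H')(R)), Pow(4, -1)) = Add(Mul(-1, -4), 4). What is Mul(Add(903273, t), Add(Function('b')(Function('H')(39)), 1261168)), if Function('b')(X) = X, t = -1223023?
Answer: -403248236000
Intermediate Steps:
Function('H')(R) = -32 (Function('H')(R) = Mul(-4, Add(Mul(-1, -4), 4)) = Mul(-4, Add(4, 4)) = Mul(-4, 8) = -32)
Mul(Add(903273, t), Add(Function('b')(Function('H')(39)), 1261168)) = Mul(Add(903273, -1223023), Add(-32, 1261168)) = Mul(-319750, 1261136) = -403248236000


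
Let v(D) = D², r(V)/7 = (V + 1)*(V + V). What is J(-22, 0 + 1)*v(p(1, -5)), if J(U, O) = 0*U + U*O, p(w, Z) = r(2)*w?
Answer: -155232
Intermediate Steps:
r(V) = 14*V*(1 + V) (r(V) = 7*((V + 1)*(V + V)) = 7*((1 + V)*(2*V)) = 7*(2*V*(1 + V)) = 14*V*(1 + V))
p(w, Z) = 84*w (p(w, Z) = (14*2*(1 + 2))*w = (14*2*3)*w = 84*w)
J(U, O) = O*U (J(U, O) = 0 + O*U = O*U)
J(-22, 0 + 1)*v(p(1, -5)) = ((0 + 1)*(-22))*(84*1)² = (1*(-22))*84² = -22*7056 = -155232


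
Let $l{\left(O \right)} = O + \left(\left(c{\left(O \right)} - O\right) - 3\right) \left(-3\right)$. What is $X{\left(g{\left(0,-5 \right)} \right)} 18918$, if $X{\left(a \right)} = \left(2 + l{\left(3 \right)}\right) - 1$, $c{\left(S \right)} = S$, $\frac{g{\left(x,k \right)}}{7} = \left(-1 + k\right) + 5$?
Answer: $245934$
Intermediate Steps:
$g{\left(x,k \right)} = 28 + 7 k$ ($g{\left(x,k \right)} = 7 \left(\left(-1 + k\right) + 5\right) = 7 \left(4 + k\right) = 28 + 7 k$)
$l{\left(O \right)} = 9 + O$ ($l{\left(O \right)} = O + \left(\left(O - O\right) - 3\right) \left(-3\right) = O + \left(0 - 3\right) \left(-3\right) = O - -9 = O + 9 = 9 + O$)
$X{\left(a \right)} = 13$ ($X{\left(a \right)} = \left(2 + \left(9 + 3\right)\right) - 1 = \left(2 + 12\right) - 1 = 14 - 1 = 13$)
$X{\left(g{\left(0,-5 \right)} \right)} 18918 = 13 \cdot 18918 = 245934$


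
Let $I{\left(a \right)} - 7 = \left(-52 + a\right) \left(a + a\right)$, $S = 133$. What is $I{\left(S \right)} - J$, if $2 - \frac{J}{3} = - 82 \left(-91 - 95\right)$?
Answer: $67303$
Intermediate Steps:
$I{\left(a \right)} = 7 + 2 a \left(-52 + a\right)$ ($I{\left(a \right)} = 7 + \left(-52 + a\right) \left(a + a\right) = 7 + \left(-52 + a\right) 2 a = 7 + 2 a \left(-52 + a\right)$)
$J = -45750$ ($J = 6 - 3 \left(- 82 \left(-91 - 95\right)\right) = 6 - 3 \left(\left(-82\right) \left(-186\right)\right) = 6 - 45756 = -45750$)
$I{\left(S \right)} - J = \left(7 - 13832 + 2 \cdot 133^{2}\right) - -45750 = \left(7 - 13832 + 2 \cdot 17689\right) + 45750 = \left(7 - 13832 + 35378\right) + 45750 = 21553 + 45750 = 67303$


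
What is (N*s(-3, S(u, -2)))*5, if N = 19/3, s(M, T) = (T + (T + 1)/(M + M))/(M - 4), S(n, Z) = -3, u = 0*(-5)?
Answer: 760/63 ≈ 12.063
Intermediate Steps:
u = 0
s(M, T) = (T + (1 + T)/(2*M))/(-4 + M) (s(M, T) = (T + (1 + T)/((2*M)))/(-4 + M) = (T + (1 + T)*(1/(2*M)))/(-4 + M) = (T + (1 + T)/(2*M))/(-4 + M))
N = 19/3 (N = 19*(1/3) = 19/3 ≈ 6.3333)
(N*s(-3, S(u, -2)))*5 = (19*((1/2)*(1 - 3 + 2*(-3)*(-3))/(-3*(-4 - 3)))/3)*5 = (19*((1/2)*(-1/3)*(1 - 3 + 18)/(-7))/3)*5 = (19*((1/2)*(-1/3)*(-1/7)*16)/3)*5 = ((19/3)*(8/21))*5 = (152/63)*5 = 760/63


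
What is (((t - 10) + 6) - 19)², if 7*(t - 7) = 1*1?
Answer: 12321/49 ≈ 251.45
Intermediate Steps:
t = 50/7 (t = 7 + (1*1)/7 = 7 + (⅐)*1 = 7 + ⅐ = 50/7 ≈ 7.1429)
(((t - 10) + 6) - 19)² = (((50/7 - 10) + 6) - 19)² = ((-20/7 + 6) - 19)² = (22/7 - 19)² = (-111/7)² = 12321/49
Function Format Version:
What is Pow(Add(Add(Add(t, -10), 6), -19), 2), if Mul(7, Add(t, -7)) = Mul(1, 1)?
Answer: Rational(12321, 49) ≈ 251.45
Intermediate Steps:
t = Rational(50, 7) (t = Add(7, Mul(Rational(1, 7), Mul(1, 1))) = Add(7, Mul(Rational(1, 7), 1)) = Add(7, Rational(1, 7)) = Rational(50, 7) ≈ 7.1429)
Pow(Add(Add(Add(t, -10), 6), -19), 2) = Pow(Add(Add(Add(Rational(50, 7), -10), 6), -19), 2) = Pow(Add(Add(Rational(-20, 7), 6), -19), 2) = Pow(Add(Rational(22, 7), -19), 2) = Pow(Rational(-111, 7), 2) = Rational(12321, 49)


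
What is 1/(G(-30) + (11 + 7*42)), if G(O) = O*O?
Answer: 1/1205 ≈ 0.00082988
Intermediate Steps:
G(O) = O²
1/(G(-30) + (11 + 7*42)) = 1/((-30)² + (11 + 7*42)) = 1/(900 + (11 + 294)) = 1/(900 + 305) = 1/1205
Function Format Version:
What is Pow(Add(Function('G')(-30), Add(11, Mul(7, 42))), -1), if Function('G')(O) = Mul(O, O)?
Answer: Rational(1, 1205) ≈ 0.00082988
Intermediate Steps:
Function('G')(O) = Pow(O, 2)
Pow(Add(Function('G')(-30), Add(11, Mul(7, 42))), -1) = Pow(Add(Pow(-30, 2), Add(11, Mul(7, 42))), -1) = Pow(Add(900, Add(11, 294)), -1) = Pow(Add(900, 305), -1) = Pow(1205, -1) = Rational(1, 1205)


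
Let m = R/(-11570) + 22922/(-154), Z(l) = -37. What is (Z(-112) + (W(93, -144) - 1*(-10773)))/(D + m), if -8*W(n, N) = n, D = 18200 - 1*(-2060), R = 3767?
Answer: 38216953775/71666150284 ≈ 0.53326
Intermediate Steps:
D = 20260 (D = 18200 + 2060 = 20260)
W(n, N) = -n/8
m = -132893829/890890 (m = 3767/(-11570) + 22922/(-154) = 3767*(-1/11570) + 22922*(-1/154) = -3767/11570 - 11461/77 = -132893829/890890 ≈ -149.17)
(Z(-112) + (W(93, -144) - 1*(-10773)))/(D + m) = (-37 + (-1/8*93 - 1*(-10773)))/(20260 - 132893829/890890) = (-37 + (-93/8 + 10773))/(17916537571/890890) = (-37 + 86091/8)*(890890/17916537571) = (85795/8)*(890890/17916537571) = 38216953775/71666150284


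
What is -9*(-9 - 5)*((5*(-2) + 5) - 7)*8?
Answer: -12096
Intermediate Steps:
-9*(-9 - 5)*((5*(-2) + 5) - 7)*8 = -(-126)*((-10 + 5) - 7)*8 = -(-126)*(-5 - 7)*8 = -(-126)*(-12)*8 = -9*168*8 = -1512*8 = -12096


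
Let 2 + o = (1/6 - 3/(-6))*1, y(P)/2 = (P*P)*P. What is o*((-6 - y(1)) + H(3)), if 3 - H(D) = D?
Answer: 32/3 ≈ 10.667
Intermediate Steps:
y(P) = 2*P**3 (y(P) = 2*((P*P)*P) = 2*(P**2*P) = 2*P**3)
H(D) = 3 - D
o = -4/3 (o = -2 + (1/6 - 3/(-6))*1 = -2 + (1/6 - 3*(-1)/6)*1 = -2 + (1/6 - 1*(-1/2))*1 = -2 + (1/6 + 1/2)*1 = -2 + (2/3)*1 = -2 + 2/3 = -4/3 ≈ -1.3333)
o*((-6 - y(1)) + H(3)) = -4*((-6 - 2*1**3) + (3 - 1*3))/3 = -4*((-6 - 2) + (3 - 3))/3 = -4*((-6 - 1*2) + 0)/3 = -4*((-6 - 2) + 0)/3 = -4*(-8 + 0)/3 = -4/3*(-8) = 32/3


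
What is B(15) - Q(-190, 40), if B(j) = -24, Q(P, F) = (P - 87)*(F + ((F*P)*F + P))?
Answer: -84249574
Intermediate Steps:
Q(P, F) = (-87 + P)*(F + P + P*F**2) (Q(P, F) = (-87 + P)*(F + (P*F**2 + P)) = (-87 + P)*(F + (P + P*F**2)) = (-87 + P)*(F + P + P*F**2))
B(15) - Q(-190, 40) = -24 - ((-190)**2 - 87*40 - 87*(-190) + 40*(-190) + 40**2*(-190)**2 - 87*(-190)*40**2) = -24 - (36100 - 3480 + 16530 - 7600 + 1600*36100 - 87*(-190)*1600) = -24 - (36100 - 3480 + 16530 - 7600 + 57760000 + 26448000) = -24 - 1*84249550 = -24 - 84249550 = -84249574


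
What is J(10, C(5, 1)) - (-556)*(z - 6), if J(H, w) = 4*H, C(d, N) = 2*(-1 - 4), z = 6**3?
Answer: 116800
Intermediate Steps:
z = 216
C(d, N) = -10 (C(d, N) = 2*(-5) = -10)
J(10, C(5, 1)) - (-556)*(z - 6) = 4*10 - (-556)*(216 - 6) = 40 - (-556)*210 = 40 - 139*(-840) = 40 + 116760 = 116800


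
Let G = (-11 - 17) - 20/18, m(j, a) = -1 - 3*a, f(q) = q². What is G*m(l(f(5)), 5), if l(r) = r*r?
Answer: 4192/9 ≈ 465.78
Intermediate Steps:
l(r) = r²
G = -262/9 (G = -28 - 20*1/18 = -28 - 10/9 = -262/9 ≈ -29.111)
G*m(l(f(5)), 5) = -262*(-1 - 3*5)/9 = -262*(-1 - 15)/9 = -262/9*(-16) = 4192/9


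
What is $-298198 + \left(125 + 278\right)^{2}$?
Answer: $-135789$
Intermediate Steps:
$-298198 + \left(125 + 278\right)^{2} = -298198 + 403^{2} = -298198 + 162409 = -135789$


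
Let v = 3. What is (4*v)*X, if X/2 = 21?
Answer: 504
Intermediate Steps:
X = 42 (X = 2*21 = 42)
(4*v)*X = (4*3)*42 = 12*42 = 504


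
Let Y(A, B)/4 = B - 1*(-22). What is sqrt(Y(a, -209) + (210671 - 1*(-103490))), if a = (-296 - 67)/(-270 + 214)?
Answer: sqrt(313413) ≈ 559.83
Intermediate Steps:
a = 363/56 (a = -363/(-56) = -363*(-1/56) = 363/56 ≈ 6.4821)
Y(A, B) = 88 + 4*B (Y(A, B) = 4*(B - 1*(-22)) = 4*(B + 22) = 4*(22 + B) = 88 + 4*B)
sqrt(Y(a, -209) + (210671 - 1*(-103490))) = sqrt((88 + 4*(-209)) + (210671 - 1*(-103490))) = sqrt((88 - 836) + (210671 + 103490)) = sqrt(-748 + 314161) = sqrt(313413)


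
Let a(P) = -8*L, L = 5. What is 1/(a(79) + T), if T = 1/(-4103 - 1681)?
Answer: -5784/231361 ≈ -0.025000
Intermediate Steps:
a(P) = -40 (a(P) = -8*5 = -40)
T = -1/5784 (T = 1/(-5784) = -1/5784 ≈ -0.00017289)
1/(a(79) + T) = 1/(-40 - 1/5784) = 1/(-231361/5784) = -5784/231361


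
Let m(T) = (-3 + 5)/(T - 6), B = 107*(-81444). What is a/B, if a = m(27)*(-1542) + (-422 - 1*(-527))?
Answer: 293/61001556 ≈ 4.8032e-6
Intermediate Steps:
B = -8714508
m(T) = 2/(-6 + T)
a = -293/7 (a = (2/(-6 + 27))*(-1542) + (-422 - 1*(-527)) = (2/21)*(-1542) + (-422 + 527) = (2*(1/21))*(-1542) + 105 = (2/21)*(-1542) + 105 = -1028/7 + 105 = -293/7 ≈ -41.857)
a/B = -293/7/(-8714508) = -293/7*(-1/8714508) = 293/61001556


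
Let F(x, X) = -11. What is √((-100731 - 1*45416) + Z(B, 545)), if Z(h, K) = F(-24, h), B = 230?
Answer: I*√146158 ≈ 382.31*I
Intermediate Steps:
Z(h, K) = -11
√((-100731 - 1*45416) + Z(B, 545)) = √((-100731 - 1*45416) - 11) = √((-100731 - 45416) - 11) = √(-146147 - 11) = √(-146158) = I*√146158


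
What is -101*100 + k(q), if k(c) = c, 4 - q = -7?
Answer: -10089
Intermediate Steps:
q = 11 (q = 4 - 1*(-7) = 4 + 7 = 11)
-101*100 + k(q) = -101*100 + 11 = -10100 + 11 = -10089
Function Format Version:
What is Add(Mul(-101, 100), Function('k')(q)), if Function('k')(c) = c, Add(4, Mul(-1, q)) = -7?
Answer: -10089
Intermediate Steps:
q = 11 (q = Add(4, Mul(-1, -7)) = Add(4, 7) = 11)
Add(Mul(-101, 100), Function('k')(q)) = Add(Mul(-101, 100), 11) = Add(-10100, 11) = -10089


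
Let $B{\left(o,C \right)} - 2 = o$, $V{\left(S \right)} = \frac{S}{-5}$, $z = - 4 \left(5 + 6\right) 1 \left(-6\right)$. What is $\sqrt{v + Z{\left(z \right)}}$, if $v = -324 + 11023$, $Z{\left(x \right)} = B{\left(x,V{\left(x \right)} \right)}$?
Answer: $\sqrt{10965} \approx 104.71$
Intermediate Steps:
$z = 264$ ($z = \left(-4\right) 11 \cdot 1 \left(-6\right) = \left(-44\right) 1 \left(-6\right) = \left(-44\right) \left(-6\right) = 264$)
$V{\left(S \right)} = - \frac{S}{5}$ ($V{\left(S \right)} = S \left(- \frac{1}{5}\right) = - \frac{S}{5}$)
$B{\left(o,C \right)} = 2 + o$
$Z{\left(x \right)} = 2 + x$
$v = 10699$
$\sqrt{v + Z{\left(z \right)}} = \sqrt{10699 + \left(2 + 264\right)} = \sqrt{10699 + 266} = \sqrt{10965}$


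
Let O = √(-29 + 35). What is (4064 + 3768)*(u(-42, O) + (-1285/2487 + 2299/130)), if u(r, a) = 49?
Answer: 83774020748/161655 ≈ 5.1823e+5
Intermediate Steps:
O = √6 ≈ 2.4495
(4064 + 3768)*(u(-42, O) + (-1285/2487 + 2299/130)) = (4064 + 3768)*(49 + (-1285/2487 + 2299/130)) = 7832*(49 + (-1285*1/2487 + 2299*(1/130))) = 7832*(49 + (-1285/2487 + 2299/130)) = 7832*(49 + 5550563/323310) = 7832*(21392753/323310) = 83774020748/161655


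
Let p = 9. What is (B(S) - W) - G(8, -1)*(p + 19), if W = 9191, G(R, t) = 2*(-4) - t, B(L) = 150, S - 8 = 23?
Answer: -8845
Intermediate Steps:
S = 31 (S = 8 + 23 = 31)
G(R, t) = -8 - t
(B(S) - W) - G(8, -1)*(p + 19) = (150 - 1*9191) - (-8 - 1*(-1))*(9 + 19) = (150 - 9191) - (-8 + 1)*28 = -9041 - (-7)*28 = -9041 - 1*(-196) = -9041 + 196 = -8845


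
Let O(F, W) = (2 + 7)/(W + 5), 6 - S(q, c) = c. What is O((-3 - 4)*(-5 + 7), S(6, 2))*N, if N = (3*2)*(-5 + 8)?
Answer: 18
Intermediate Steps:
S(q, c) = 6 - c
N = 18 (N = 6*3 = 18)
O(F, W) = 9/(5 + W)
O((-3 - 4)*(-5 + 7), S(6, 2))*N = (9/(5 + (6 - 1*2)))*18 = (9/(5 + (6 - 2)))*18 = (9/(5 + 4))*18 = (9/9)*18 = (9*(1/9))*18 = 1*18 = 18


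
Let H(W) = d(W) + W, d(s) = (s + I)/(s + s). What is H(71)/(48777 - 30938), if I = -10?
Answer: 10143/2533138 ≈ 0.0040041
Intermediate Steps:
d(s) = (-10 + s)/(2*s) (d(s) = (s - 10)/(s + s) = (-10 + s)/((2*s)) = (-10 + s)*(1/(2*s)) = (-10 + s)/(2*s))
H(W) = W + (-10 + W)/(2*W) (H(W) = (-10 + W)/(2*W) + W = W + (-10 + W)/(2*W))
H(71)/(48777 - 30938) = (½ + 71 - 5/71)/(48777 - 30938) = (½ + 71 - 5*1/71)/17839 = (½ + 71 - 5/71)*(1/17839) = (10143/142)*(1/17839) = 10143/2533138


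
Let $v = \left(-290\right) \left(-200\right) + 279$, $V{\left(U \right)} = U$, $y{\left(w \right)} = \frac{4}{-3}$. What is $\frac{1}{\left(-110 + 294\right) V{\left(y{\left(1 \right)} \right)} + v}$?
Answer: $\frac{3}{174101} \approx 1.7231 \cdot 10^{-5}$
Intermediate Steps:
$y{\left(w \right)} = - \frac{4}{3}$ ($y{\left(w \right)} = 4 \left(- \frac{1}{3}\right) = - \frac{4}{3}$)
$v = 58279$ ($v = 58000 + 279 = 58279$)
$\frac{1}{\left(-110 + 294\right) V{\left(y{\left(1 \right)} \right)} + v} = \frac{1}{\left(-110 + 294\right) \left(- \frac{4}{3}\right) + 58279} = \frac{1}{184 \left(- \frac{4}{3}\right) + 58279} = \frac{1}{- \frac{736}{3} + 58279} = \frac{1}{\frac{174101}{3}} = \frac{3}{174101}$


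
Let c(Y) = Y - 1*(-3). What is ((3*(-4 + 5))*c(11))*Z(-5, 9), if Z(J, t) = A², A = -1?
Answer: 42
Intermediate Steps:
c(Y) = 3 + Y (c(Y) = Y + 3 = 3 + Y)
Z(J, t) = 1 (Z(J, t) = (-1)² = 1)
((3*(-4 + 5))*c(11))*Z(-5, 9) = ((3*(-4 + 5))*(3 + 11))*1 = ((3*1)*14)*1 = (3*14)*1 = 42*1 = 42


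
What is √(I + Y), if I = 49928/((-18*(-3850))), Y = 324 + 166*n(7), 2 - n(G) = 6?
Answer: I*√452607386/1155 ≈ 18.42*I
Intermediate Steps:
n(G) = -4 (n(G) = 2 - 1*6 = 2 - 6 = -4)
Y = -340 (Y = 324 + 166*(-4) = 324 - 664 = -340)
I = 12482/17325 (I = 49928/69300 = 49928*(1/69300) = 12482/17325 ≈ 0.72046)
√(I + Y) = √(12482/17325 - 340) = √(-5878018/17325) = I*√452607386/1155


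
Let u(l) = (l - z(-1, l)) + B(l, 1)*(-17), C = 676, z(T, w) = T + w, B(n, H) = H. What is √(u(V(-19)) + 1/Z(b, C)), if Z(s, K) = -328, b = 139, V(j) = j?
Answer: I*√430418/164 ≈ 4.0004*I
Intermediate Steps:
u(l) = -16 (u(l) = (l - (-1 + l)) + 1*(-17) = (l + (1 - l)) - 17 = 1 - 17 = -16)
√(u(V(-19)) + 1/Z(b, C)) = √(-16 + 1/(-328)) = √(-16 - 1/328) = √(-5249/328) = I*√430418/164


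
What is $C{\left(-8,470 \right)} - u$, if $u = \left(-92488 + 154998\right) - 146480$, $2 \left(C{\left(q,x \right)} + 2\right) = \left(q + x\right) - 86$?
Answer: $84156$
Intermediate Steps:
$C{\left(q,x \right)} = -45 + \frac{q}{2} + \frac{x}{2}$ ($C{\left(q,x \right)} = -2 + \frac{\left(q + x\right) - 86}{2} = -2 + \frac{-86 + q + x}{2} = -2 + \left(-43 + \frac{q}{2} + \frac{x}{2}\right) = -45 + \frac{q}{2} + \frac{x}{2}$)
$u = -83970$ ($u = 62510 - 146480 = -83970$)
$C{\left(-8,470 \right)} - u = \left(-45 + \frac{1}{2} \left(-8\right) + \frac{1}{2} \cdot 470\right) - -83970 = \left(-45 - 4 + 235\right) + 83970 = 186 + 83970 = 84156$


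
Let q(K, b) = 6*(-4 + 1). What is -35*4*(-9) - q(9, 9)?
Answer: 1278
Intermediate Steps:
q(K, b) = -18 (q(K, b) = 6*(-3) = -18)
-35*4*(-9) - q(9, 9) = -35*4*(-9) - 1*(-18) = -140*(-9) + 18 = 1260 + 18 = 1278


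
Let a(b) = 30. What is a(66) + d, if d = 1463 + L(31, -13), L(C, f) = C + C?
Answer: 1555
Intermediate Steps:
L(C, f) = 2*C
d = 1525 (d = 1463 + 2*31 = 1463 + 62 = 1525)
a(66) + d = 30 + 1525 = 1555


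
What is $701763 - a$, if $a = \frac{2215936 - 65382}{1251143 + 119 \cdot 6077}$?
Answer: $\frac{692746375462}{987153} \approx 7.0176 \cdot 10^{5}$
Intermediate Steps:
$a = \frac{1075277}{987153}$ ($a = \frac{2150554}{1251143 + 723163} = \frac{2150554}{1974306} = 2150554 \cdot \frac{1}{1974306} = \frac{1075277}{987153} \approx 1.0893$)
$701763 - a = 701763 - \frac{1075277}{987153} = \frac{692746375462}{987153}$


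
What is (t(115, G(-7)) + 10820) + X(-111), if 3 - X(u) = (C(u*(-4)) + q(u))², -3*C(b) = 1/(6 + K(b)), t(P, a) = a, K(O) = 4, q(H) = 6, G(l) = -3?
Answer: 9705959/900 ≈ 10784.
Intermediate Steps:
C(b) = -1/30 (C(b) = -1/(3*(6 + 4)) = -⅓/10 = -⅓*⅒ = -1/30)
X(u) = -29341/900 (X(u) = 3 - (-1/30 + 6)² = 3 - (179/30)² = 3 - 1*32041/900 = 3 - 32041/900 = -29341/900)
(t(115, G(-7)) + 10820) + X(-111) = (-3 + 10820) - 29341/900 = 10817 - 29341/900 = 9705959/900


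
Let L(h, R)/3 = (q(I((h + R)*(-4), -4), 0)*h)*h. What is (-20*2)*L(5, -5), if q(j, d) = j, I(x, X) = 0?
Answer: 0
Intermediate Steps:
L(h, R) = 0 (L(h, R) = 3*((0*h)*h) = 3*(0*h) = 3*0 = 0)
(-20*2)*L(5, -5) = -20*2*0 = -40*0 = 0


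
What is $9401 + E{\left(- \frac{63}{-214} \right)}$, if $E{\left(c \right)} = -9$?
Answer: $9392$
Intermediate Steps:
$9401 + E{\left(- \frac{63}{-214} \right)} = 9401 - 9 = 9392$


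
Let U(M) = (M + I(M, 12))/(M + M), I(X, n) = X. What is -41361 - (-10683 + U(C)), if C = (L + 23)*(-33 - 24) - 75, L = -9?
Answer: -30679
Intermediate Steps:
C = -873 (C = (-9 + 23)*(-33 - 24) - 75 = 14*(-57) - 75 = -798 - 75 = -873)
U(M) = 1 (U(M) = (M + M)/(M + M) = (2*M)/((2*M)) = (2*M)*(1/(2*M)) = 1)
-41361 - (-10683 + U(C)) = -41361 - (-10683 + 1) = -41361 - 1*(-10682) = -41361 + 10682 = -30679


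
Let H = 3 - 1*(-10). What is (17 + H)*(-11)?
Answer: -330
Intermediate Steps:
H = 13 (H = 3 + 10 = 13)
(17 + H)*(-11) = (17 + 13)*(-11) = 30*(-11) = -330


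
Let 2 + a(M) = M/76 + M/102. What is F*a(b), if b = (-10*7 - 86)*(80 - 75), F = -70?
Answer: 450170/323 ≈ 1393.7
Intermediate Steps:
b = -780 (b = (-70 - 86)*5 = -156*5 = -780)
a(M) = -2 + 89*M/3876 (a(M) = -2 + (M/76 + M/102) = -2 + 89*M/3876)
F*a(b) = -70*(-2 + (89/3876)*(-780)) = -70*(-2 - 5785/323) = -70*(-6431/323) = 450170/323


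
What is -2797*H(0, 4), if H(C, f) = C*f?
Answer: 0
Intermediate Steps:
-2797*H(0, 4) = -0*4 = -2797*0 = 0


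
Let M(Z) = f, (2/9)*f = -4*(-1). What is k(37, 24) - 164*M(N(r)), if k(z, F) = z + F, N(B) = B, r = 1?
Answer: -2891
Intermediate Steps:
f = 18 (f = 9*(-4*(-1))/2 = (9/2)*4 = 18)
M(Z) = 18
k(z, F) = F + z
k(37, 24) - 164*M(N(r)) = (24 + 37) - 164*18 = 61 - 2952 = -2891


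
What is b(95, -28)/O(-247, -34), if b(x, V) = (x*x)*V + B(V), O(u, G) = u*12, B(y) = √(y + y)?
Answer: 3325/39 - I*√14/1482 ≈ 85.256 - 0.0025247*I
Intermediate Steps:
B(y) = √2*√y (B(y) = √(2*y) = √2*√y)
O(u, G) = 12*u
b(x, V) = V*x² + √2*√V (b(x, V) = (x*x)*V + √2*√V = x²*V + √2*√V = V*x² + √2*√V)
b(95, -28)/O(-247, -34) = (-28*95² + √2*√(-28))/((12*(-247))) = (-28*9025 + √2*(2*I*√7))/(-2964) = (-252700 + 2*I*√14)*(-1/2964) = 3325/39 - I*√14/1482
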